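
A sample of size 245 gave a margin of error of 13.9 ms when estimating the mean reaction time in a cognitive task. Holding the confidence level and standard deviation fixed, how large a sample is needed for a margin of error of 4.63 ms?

Margin of error scales as 1/√n, so n₂ = n₁·(E₁/E₂)².
n₂ = 245 × (13.9/4.63)² = 245 × 9.013 = 2208.18
Round up: n₂ = 2209.

2209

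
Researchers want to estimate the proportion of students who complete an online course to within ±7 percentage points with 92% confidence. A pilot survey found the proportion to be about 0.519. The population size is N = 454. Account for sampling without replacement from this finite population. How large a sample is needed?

117

For a proportion with margin E = 0.07 at 92% confidence, z = 1.751.
n = p̂(1−p̂)(z/E)² = 0.519 × 0.481 × (1.751/0.07)² = 156.20 — call this n₀.
Finite-population correction with N = 454: n = n₀ / (1 + (n₀−1)/N) = 156.20 / 1.342 = 116.39
Round up: n = 117.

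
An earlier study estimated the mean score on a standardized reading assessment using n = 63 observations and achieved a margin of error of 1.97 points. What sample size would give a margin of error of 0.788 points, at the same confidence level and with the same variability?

Margin of error scales as 1/√n, so n₂ = n₁·(E₁/E₂)².
n₂ = 63 × (1.97/0.788)² = 63 × 6.25 = 393.75
Round up: n₂ = 394.

394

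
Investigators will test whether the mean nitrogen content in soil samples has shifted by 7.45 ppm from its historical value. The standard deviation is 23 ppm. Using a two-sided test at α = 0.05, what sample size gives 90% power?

For a one-sample z-test, n = ((z_{α/2} + z_β)·σ/δ)².
z_{α/2} = 1.960 (two-sided α = 0.05); z_β = 1.282 (power 90% → β = 0.1).
n = (3.242 × 23 / 7.45)² = 100.18
Round up: n = 101.

101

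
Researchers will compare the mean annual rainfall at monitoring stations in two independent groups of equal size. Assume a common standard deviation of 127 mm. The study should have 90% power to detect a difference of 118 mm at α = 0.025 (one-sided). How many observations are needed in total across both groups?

50 total

For two equal groups, n per group = 2·((z_α + z_β)·σ/δ)².
z_α = 1.960; z_β = 1.282 (power 90%).
n = 2 × (3.242 × 127 / 118)² = 2 × 12.18 = 24.36
Round up: n = 25 per group.
Total across both groups: 2 × 25 = 50.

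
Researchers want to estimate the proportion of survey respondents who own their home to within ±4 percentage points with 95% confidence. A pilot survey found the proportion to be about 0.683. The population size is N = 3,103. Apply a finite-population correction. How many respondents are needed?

446

For a proportion with margin E = 0.04 at 95% confidence, z = 1.960.
n = p̂(1−p̂)(z/E)² = 0.683 × 0.317 × (1.960/0.04)² = 519.84 — call this n₀.
Finite-population correction with N = 3,103: n = n₀ / (1 + (n₀−1)/N) = 519.84 / 1.167 = 445.45
Round up: n = 446.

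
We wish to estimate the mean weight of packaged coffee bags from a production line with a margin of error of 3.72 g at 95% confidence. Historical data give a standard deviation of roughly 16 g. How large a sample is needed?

72

For a mean, the margin of error is E = z·σ/√n, so n = (zσ/E)².
At 95% confidence, z = 1.960.
n = (1.960 × 16 / 3.72)² = 71.07
Round up: n = 72.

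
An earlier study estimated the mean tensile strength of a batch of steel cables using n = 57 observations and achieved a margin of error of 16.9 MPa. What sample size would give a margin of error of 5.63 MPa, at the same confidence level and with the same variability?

514

Margin of error scales as 1/√n, so n₂ = n₁·(E₁/E₂)².
n₂ = 57 × (16.9/5.63)² = 57 × 9.011 = 513.63
Round up: n₂ = 514.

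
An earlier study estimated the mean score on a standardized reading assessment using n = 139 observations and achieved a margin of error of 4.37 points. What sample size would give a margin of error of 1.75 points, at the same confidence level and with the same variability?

867

Margin of error scales as 1/√n, so n₂ = n₁·(E₁/E₂)².
n₂ = 139 × (4.37/1.75)² = 139 × 6.236 = 866.80
Round up: n₂ = 867.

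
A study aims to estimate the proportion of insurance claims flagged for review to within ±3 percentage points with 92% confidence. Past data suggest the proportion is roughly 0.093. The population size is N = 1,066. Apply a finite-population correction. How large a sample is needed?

n = 227

For a proportion with margin E = 0.03 at 92% confidence, z = 1.751.
n = p̂(1−p̂)(z/E)² = 0.093 × 0.907 × (1.751/0.03)² = 287.36 — call this n₀.
Finite-population correction with N = 1,066: n = n₀ / (1 + (n₀−1)/N) = 287.36 / 1.269 = 226.45
Round up: n = 227.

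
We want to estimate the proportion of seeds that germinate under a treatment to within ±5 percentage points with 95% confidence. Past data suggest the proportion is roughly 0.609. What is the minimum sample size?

n = 366

For a proportion with margin E = 0.05 at 95% confidence, z = 1.960.
n = p̂(1−p̂)(z/E)² = 0.609 × 0.391 × (1.960/0.05)² = 365.90
Round up: n = 366.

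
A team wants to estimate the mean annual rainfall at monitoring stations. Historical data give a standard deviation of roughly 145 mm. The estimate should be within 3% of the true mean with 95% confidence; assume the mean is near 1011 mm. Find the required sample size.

88

For a mean, the margin of error is E = z·σ/√n, so n = (zσ/E)².
At 95% confidence, z = 1.960.
E = 3% of 1011 = 30.33 mm.
n = (1.960 × 145 / 30.33)² = 87.80
Round up: n = 88.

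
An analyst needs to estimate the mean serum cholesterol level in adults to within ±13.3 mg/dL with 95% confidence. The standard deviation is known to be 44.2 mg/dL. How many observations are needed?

For a mean, the margin of error is E = z·σ/√n, so n = (zσ/E)².
At 95% confidence, z = 1.960.
n = (1.960 × 44.2 / 13.3)² = 42.43
Round up: n = 43.

43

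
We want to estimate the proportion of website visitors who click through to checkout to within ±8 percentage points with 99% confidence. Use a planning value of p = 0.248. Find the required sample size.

For a proportion with margin E = 0.08 at 99% confidence, z = 2.576.
n = p̂(1−p̂)(z/E)² = 0.248 × 0.752 × (2.576/0.08)² = 193.37
Round up: n = 194.

194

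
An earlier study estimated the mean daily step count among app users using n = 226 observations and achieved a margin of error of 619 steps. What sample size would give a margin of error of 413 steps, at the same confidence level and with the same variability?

n = 508

Margin of error scales as 1/√n, so n₂ = n₁·(E₁/E₂)².
n₂ = 226 × (619/413)² = 226 × 2.246 = 507.60
Round up: n₂ = 508.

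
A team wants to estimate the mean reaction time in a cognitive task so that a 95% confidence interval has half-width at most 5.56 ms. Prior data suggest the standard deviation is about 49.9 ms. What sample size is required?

For a mean, the margin of error is E = z·σ/√n, so n = (zσ/E)².
At 95% confidence, z = 1.960.
n = (1.960 × 49.9 / 5.56)² = 309.43
Round up: n = 310.

310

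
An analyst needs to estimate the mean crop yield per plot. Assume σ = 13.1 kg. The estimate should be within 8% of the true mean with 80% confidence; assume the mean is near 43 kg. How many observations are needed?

24

For a mean, the margin of error is E = z·σ/√n, so n = (zσ/E)².
At 80% confidence, z = 1.282.
E = 8% of 43 = 3.44 kg.
n = (1.282 × 13.1 / 3.44)² = 23.83
Round up: n = 24.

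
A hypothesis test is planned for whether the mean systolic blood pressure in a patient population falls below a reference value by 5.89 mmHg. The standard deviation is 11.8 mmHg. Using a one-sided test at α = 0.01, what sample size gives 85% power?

46

For a one-sample z-test, n = ((z_α + z_β)·σ/δ)².
z_α = 2.326 (one-sided α = 0.01); z_β = 1.036 (power 85% → β = 0.15).
n = (3.362 × 11.8 / 5.89)² = 45.37
Round up: n = 46.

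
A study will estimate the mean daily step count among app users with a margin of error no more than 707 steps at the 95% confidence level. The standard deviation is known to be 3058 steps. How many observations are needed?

For a mean, the margin of error is E = z·σ/√n, so n = (zσ/E)².
At 95% confidence, z = 1.960.
n = (1.960 × 3058 / 707)² = 71.87
Round up: n = 72.

n = 72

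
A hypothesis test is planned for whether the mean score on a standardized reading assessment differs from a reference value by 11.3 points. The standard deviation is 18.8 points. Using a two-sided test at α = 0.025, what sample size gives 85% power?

For a one-sample z-test, n = ((z_{α/2} + z_β)·σ/δ)².
z_{α/2} = 2.241 (two-sided α = 0.025); z_β = 1.036 (power 85% → β = 0.15).
n = (3.277 × 18.8 / 11.3)² = 29.72
Round up: n = 30.

n = 30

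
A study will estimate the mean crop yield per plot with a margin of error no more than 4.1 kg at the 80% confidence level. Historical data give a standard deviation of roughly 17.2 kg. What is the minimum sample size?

29

For a mean, the margin of error is E = z·σ/√n, so n = (zσ/E)².
At 80% confidence, z = 1.282.
n = (1.282 × 17.2 / 4.1)² = 28.92
Round up: n = 29.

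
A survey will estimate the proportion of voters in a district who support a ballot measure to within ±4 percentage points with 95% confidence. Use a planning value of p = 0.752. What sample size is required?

n = 448

For a proportion with margin E = 0.04 at 95% confidence, z = 1.960.
n = p̂(1−p̂)(z/E)² = 0.752 × 0.248 × (1.960/0.04)² = 447.78
Round up: n = 448.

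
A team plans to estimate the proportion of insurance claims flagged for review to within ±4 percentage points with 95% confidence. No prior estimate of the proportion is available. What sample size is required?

601

For a proportion with margin E = 0.04 at 95% confidence, z = 1.960.
With no prior estimate, use p = 0.5, which maximizes p(1−p) at 0.25.
n = 0.25 × (z/E)² = 0.25 × (1.960/0.04)² = 600.25
Round up: n = 601.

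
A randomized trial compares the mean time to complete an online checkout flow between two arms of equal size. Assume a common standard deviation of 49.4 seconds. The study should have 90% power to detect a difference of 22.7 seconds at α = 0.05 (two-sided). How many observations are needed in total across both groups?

For two equal groups, n per group = 2·((z_{α/2} + z_β)·σ/δ)².
z_{α/2} = 1.960; z_β = 1.282 (power 90%).
n = 2 × (3.242 × 49.4 / 22.7)² = 2 × 49.78 = 99.56
Round up: n = 100 per group.
Total across both groups: 2 × 100 = 200.

200 total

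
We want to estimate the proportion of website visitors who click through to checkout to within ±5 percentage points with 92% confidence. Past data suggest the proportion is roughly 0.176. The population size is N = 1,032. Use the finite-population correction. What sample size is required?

152

For a proportion with margin E = 0.05 at 92% confidence, z = 1.751.
n = p̂(1−p̂)(z/E)² = 0.176 × 0.824 × (1.751/0.05)² = 177.86 — call this n₀.
Finite-population correction with N = 1,032: n = n₀ / (1 + (n₀−1)/N) = 177.86 / 1.171 = 151.89
Round up: n = 152.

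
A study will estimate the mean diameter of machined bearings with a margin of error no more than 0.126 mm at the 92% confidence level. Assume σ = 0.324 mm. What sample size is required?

21

For a mean, the margin of error is E = z·σ/√n, so n = (zσ/E)².
At 92% confidence, z = 1.751.
n = (1.751 × 0.324 / 0.126)² = 20.27
Round up: n = 21.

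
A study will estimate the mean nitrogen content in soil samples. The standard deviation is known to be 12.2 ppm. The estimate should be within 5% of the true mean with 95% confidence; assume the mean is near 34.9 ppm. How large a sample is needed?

For a mean, the margin of error is E = z·σ/√n, so n = (zσ/E)².
At 95% confidence, z = 1.960.
E = 5% of 34.9 = 1.745 ppm.
n = (1.960 × 12.2 / 1.745)² = 187.78
Round up: n = 188.

188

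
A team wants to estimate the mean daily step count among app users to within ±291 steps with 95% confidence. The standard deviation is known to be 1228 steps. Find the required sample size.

For a mean, the margin of error is E = z·σ/√n, so n = (zσ/E)².
At 95% confidence, z = 1.960.
n = (1.960 × 1228 / 291)² = 68.41
Round up: n = 69.

69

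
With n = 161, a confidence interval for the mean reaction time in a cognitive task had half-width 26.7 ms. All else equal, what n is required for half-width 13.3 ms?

n = 649

Margin of error scales as 1/√n, so n₂ = n₁·(E₁/E₂)².
n₂ = 161 × (26.7/13.3)² = 161 × 4.03 = 648.83
Round up: n₂ = 649.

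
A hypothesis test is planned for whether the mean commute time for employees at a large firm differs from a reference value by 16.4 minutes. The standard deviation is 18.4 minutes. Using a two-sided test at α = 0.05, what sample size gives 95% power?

For a one-sample z-test, n = ((z_{α/2} + z_β)·σ/δ)².
z_{α/2} = 1.960 (two-sided α = 0.05); z_β = 1.645 (power 95% → β = 0.05).
n = (3.605 × 18.4 / 16.4)² = 16.36
Round up: n = 17.

17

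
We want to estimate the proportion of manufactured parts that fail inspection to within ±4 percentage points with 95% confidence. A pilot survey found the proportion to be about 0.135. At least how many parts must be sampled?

For a proportion with margin E = 0.04 at 95% confidence, z = 1.960.
n = p̂(1−p̂)(z/E)² = 0.135 × 0.865 × (1.960/0.04)² = 280.38
Round up: n = 281.

281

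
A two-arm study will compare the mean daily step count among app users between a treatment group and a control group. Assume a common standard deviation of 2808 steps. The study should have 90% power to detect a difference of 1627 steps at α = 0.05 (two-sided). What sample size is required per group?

63 per group

For two equal groups, n per group = 2·((z_{α/2} + z_β)·σ/δ)².
z_{α/2} = 1.960; z_β = 1.282 (power 90%).
n = 2 × (3.242 × 2808 / 1627)² = 2 × 31.31 = 62.62
Round up: n = 63 per group.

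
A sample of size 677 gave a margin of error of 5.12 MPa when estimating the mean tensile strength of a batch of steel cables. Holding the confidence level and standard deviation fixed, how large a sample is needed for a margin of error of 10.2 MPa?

Margin of error scales as 1/√n, so n₂ = n₁·(E₁/E₂)².
n₂ = 677 × (5.12/10.2)² = 677 × 0.252 = 170.60
Round up: n₂ = 171.

171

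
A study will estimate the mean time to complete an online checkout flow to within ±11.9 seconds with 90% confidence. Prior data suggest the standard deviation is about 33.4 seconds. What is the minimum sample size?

For a mean, the margin of error is E = z·σ/√n, so n = (zσ/E)².
At 90% confidence, z = 1.645.
n = (1.645 × 33.4 / 11.9)² = 21.32
Round up: n = 22.

n = 22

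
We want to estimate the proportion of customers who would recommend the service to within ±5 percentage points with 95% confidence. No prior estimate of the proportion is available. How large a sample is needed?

For a proportion with margin E = 0.05 at 95% confidence, z = 1.960.
With no prior estimate, use p = 0.5, which maximizes p(1−p) at 0.25.
n = 0.25 × (z/E)² = 0.25 × (1.960/0.05)² = 384.16
Round up: n = 385.

n = 385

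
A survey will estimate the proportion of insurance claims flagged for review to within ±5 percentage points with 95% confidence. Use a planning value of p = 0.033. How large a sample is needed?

For a proportion with margin E = 0.05 at 95% confidence, z = 1.960.
n = p̂(1−p̂)(z/E)² = 0.033 × 0.967 × (1.960/0.05)² = 49.04
Round up: n = 50.

50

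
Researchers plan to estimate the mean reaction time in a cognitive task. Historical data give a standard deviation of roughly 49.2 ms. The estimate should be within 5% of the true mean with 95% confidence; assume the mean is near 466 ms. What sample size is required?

For a mean, the margin of error is E = z·σ/√n, so n = (zσ/E)².
At 95% confidence, z = 1.960.
E = 5% of 466 = 23.3 ms.
n = (1.960 × 49.2 / 23.3)² = 17.13
Round up: n = 18.

18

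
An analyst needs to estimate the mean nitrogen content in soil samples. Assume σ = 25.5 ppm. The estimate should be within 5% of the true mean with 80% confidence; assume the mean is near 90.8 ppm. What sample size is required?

For a mean, the margin of error is E = z·σ/√n, so n = (zσ/E)².
At 80% confidence, z = 1.282.
E = 5% of 90.8 = 4.54 ppm.
n = (1.282 × 25.5 / 4.54)² = 51.85
Round up: n = 52.

52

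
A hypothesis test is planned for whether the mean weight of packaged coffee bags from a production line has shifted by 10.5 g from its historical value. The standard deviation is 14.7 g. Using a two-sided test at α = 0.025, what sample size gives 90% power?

For a one-sample z-test, n = ((z_{α/2} + z_β)·σ/δ)².
z_{α/2} = 2.241 (two-sided α = 0.025); z_β = 1.282 (power 90% → β = 0.1).
n = (3.523 × 14.7 / 10.5)² = 24.33
Round up: n = 25.

25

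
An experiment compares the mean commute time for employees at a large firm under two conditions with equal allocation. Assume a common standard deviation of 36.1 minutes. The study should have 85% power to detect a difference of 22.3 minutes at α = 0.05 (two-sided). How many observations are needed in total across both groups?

96 total

For two equal groups, n per group = 2·((z_{α/2} + z_β)·σ/δ)².
z_{α/2} = 1.960; z_β = 1.036 (power 85%).
n = 2 × (2.996 × 36.1 / 22.3)² = 2 × 23.52 = 47.04
Round up: n = 48 per group.
Total across both groups: 2 × 48 = 96.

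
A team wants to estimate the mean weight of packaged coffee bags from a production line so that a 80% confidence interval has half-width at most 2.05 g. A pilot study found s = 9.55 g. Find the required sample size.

For a mean, the margin of error is E = z·σ/√n, so n = (zσ/E)².
At 80% confidence, z = 1.282.
n = (1.282 × 9.55 / 2.05)² = 35.67
Round up: n = 36.

n = 36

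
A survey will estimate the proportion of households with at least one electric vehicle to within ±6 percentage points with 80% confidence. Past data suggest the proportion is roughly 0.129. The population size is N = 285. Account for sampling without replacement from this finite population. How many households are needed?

44

For a proportion with margin E = 0.06 at 80% confidence, z = 1.282.
n = p̂(1−p̂)(z/E)² = 0.129 × 0.871 × (1.282/0.06)² = 51.30 — call this n₀.
Finite-population correction with N = 285: n = n₀ / (1 + (n₀−1)/N) = 51.30 / 1.176 = 43.62
Round up: n = 44.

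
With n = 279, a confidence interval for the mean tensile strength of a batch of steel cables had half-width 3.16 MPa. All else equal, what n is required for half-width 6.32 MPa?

n = 70

Margin of error scales as 1/√n, so n₂ = n₁·(E₁/E₂)².
n₂ = 279 × (3.16/6.32)² = 279 × 0.25 = 69.75
Round up: n₂ = 70.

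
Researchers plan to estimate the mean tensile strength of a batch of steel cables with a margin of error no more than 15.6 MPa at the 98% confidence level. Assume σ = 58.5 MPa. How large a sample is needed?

77

For a mean, the margin of error is E = z·σ/√n, so n = (zσ/E)².
At 98% confidence, z = 2.326.
n = (2.326 × 58.5 / 15.6)² = 76.08
Round up: n = 77.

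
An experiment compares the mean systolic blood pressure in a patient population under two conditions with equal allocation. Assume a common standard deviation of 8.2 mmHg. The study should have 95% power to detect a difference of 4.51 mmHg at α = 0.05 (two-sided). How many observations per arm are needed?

86 per group

For two equal groups, n per group = 2·((z_{α/2} + z_β)·σ/δ)².
z_{α/2} = 1.960; z_β = 1.645 (power 95%).
n = 2 × (3.605 × 8.2 / 4.51)² = 2 × 42.96 = 85.92
Round up: n = 86 per group.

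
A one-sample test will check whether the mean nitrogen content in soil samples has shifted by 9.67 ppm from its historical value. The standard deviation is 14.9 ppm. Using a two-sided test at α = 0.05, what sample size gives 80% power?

n = 19

For a one-sample z-test, n = ((z_{α/2} + z_β)·σ/δ)².
z_{α/2} = 1.960 (two-sided α = 0.05); z_β = 0.842 (power 80% → β = 0.2).
n = (2.802 × 14.9 / 9.67)² = 18.64
Round up: n = 19.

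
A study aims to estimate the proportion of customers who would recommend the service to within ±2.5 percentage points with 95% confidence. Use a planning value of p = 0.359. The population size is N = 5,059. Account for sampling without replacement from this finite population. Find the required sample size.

For a proportion with margin E = 0.025 at 95% confidence, z = 1.960.
n = p̂(1−p̂)(z/E)² = 0.359 × 0.641 × (1.960/0.025)² = 1414.44 — call this n₀.
Finite-population correction with N = 5,059: n = n₀ / (1 + (n₀−1)/N) = 1414.44 / 1.279 = 1105.90
Round up: n = 1106.

1106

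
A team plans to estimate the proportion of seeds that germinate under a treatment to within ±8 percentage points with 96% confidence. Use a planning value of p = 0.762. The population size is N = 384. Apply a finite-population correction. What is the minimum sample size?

For a proportion with margin E = 0.08 at 96% confidence, z = 2.054.
n = p̂(1−p̂)(z/E)² = 0.762 × 0.238 × (2.054/0.08)² = 119.55 — call this n₀.
Finite-population correction with N = 384: n = n₀ / (1 + (n₀−1)/N) = 119.55 / 1.309 = 91.33
Round up: n = 92.

n = 92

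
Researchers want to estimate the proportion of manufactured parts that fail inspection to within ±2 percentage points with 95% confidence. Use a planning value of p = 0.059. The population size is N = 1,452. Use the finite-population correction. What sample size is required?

391

For a proportion with margin E = 0.02 at 95% confidence, z = 1.960.
n = p̂(1−p̂)(z/E)² = 0.059 × 0.941 × (1.960/0.02)² = 533.20 — call this n₀.
Finite-population correction with N = 1,452: n = n₀ / (1 + (n₀−1)/N) = 533.20 / 1.367 = 390.05
Round up: n = 391.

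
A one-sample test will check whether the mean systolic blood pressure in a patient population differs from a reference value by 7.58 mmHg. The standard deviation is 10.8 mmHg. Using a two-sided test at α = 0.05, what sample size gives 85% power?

19

For a one-sample z-test, n = ((z_{α/2} + z_β)·σ/δ)².
z_{α/2} = 1.960 (two-sided α = 0.05); z_β = 1.036 (power 85% → β = 0.15).
n = (2.996 × 10.8 / 7.58)² = 18.22
Round up: n = 19.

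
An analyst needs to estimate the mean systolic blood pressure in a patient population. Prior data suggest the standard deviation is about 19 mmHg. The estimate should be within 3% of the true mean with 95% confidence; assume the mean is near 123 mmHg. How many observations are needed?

For a mean, the margin of error is E = z·σ/√n, so n = (zσ/E)².
At 95% confidence, z = 1.960.
E = 3% of 123 = 3.69 mmHg.
n = (1.960 × 19 / 3.69)² = 101.85
Round up: n = 102.

n = 102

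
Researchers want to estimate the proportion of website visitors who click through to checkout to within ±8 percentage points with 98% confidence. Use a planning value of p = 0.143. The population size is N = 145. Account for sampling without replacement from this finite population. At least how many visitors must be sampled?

61

For a proportion with margin E = 0.08 at 98% confidence, z = 2.326.
n = p̂(1−p̂)(z/E)² = 0.143 × 0.857 × (2.326/0.08)² = 103.60 — call this n₀.
Finite-population correction with N = 145: n = n₀ / (1 + (n₀−1)/N) = 103.60 / 1.708 = 60.66
Round up: n = 61.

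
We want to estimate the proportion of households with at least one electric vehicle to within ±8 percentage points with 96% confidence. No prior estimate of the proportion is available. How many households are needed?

For a proportion with margin E = 0.08 at 96% confidence, z = 2.054.
With no prior estimate, use p = 0.5, which maximizes p(1−p) at 0.25.
n = 0.25 × (z/E)² = 0.25 × (2.054/0.08)² = 164.80
Round up: n = 165.

n = 165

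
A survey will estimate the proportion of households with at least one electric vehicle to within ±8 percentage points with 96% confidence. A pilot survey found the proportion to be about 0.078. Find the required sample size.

48

For a proportion with margin E = 0.08 at 96% confidence, z = 2.054.
n = p̂(1−p̂)(z/E)² = 0.078 × 0.922 × (2.054/0.08)² = 47.41
Round up: n = 48.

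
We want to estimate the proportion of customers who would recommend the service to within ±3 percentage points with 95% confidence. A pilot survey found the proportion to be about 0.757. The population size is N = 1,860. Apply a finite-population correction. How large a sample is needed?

For a proportion with margin E = 0.03 at 95% confidence, z = 1.960.
n = p̂(1−p̂)(z/E)² = 0.757 × 0.243 × (1.960/0.03)² = 785.18 — call this n₀.
Finite-population correction with N = 1,860: n = n₀ / (1 + (n₀−1)/N) = 785.18 / 1.422 = 552.17
Round up: n = 553.

553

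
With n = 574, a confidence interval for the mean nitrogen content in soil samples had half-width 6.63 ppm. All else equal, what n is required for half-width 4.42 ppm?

Margin of error scales as 1/√n, so n₂ = n₁·(E₁/E₂)².
n₂ = 574 × (6.63/4.42)² = 574 × 2.25 = 1291.50
Round up: n₂ = 1292.

1292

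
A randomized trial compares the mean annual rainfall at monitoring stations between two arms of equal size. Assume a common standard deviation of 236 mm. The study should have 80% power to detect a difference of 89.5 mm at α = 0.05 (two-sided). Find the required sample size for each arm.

For two equal groups, n per group = 2·((z_{α/2} + z_β)·σ/δ)².
z_{α/2} = 1.960; z_β = 0.842 (power 80%).
n = 2 × (2.802 × 236 / 89.5)² = 2 × 54.59 = 109.18
Round up: n = 110 per group.

110 per group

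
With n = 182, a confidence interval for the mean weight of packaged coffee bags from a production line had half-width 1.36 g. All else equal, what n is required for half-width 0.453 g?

n = 1641

Margin of error scales as 1/√n, so n₂ = n₁·(E₁/E₂)².
n₂ = 182 × (1.36/0.453)² = 182 × 9.013 = 1640.37
Round up: n₂ = 1641.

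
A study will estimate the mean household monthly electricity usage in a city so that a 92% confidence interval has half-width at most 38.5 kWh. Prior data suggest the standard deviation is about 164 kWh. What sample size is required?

n = 56

For a mean, the margin of error is E = z·σ/√n, so n = (zσ/E)².
At 92% confidence, z = 1.751.
n = (1.751 × 164 / 38.5)² = 55.63
Round up: n = 56.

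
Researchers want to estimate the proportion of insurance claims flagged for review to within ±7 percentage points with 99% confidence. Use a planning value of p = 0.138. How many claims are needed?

n = 162

For a proportion with margin E = 0.07 at 99% confidence, z = 2.576.
n = p̂(1−p̂)(z/E)² = 0.138 × 0.862 × (2.576/0.07)² = 161.09
Round up: n = 162.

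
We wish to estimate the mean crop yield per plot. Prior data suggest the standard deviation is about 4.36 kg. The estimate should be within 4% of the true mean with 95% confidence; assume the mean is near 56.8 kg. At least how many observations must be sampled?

For a mean, the margin of error is E = z·σ/√n, so n = (zσ/E)².
At 95% confidence, z = 1.960.
E = 4% of 56.8 = 2.272 kg.
n = (1.960 × 4.36 / 2.272)² = 14.15
Round up: n = 15.

n = 15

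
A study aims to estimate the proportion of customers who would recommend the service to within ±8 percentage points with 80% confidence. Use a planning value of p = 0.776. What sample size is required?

45

For a proportion with margin E = 0.08 at 80% confidence, z = 1.282.
n = p̂(1−p̂)(z/E)² = 0.776 × 0.224 × (1.282/0.08)² = 44.64
Round up: n = 45.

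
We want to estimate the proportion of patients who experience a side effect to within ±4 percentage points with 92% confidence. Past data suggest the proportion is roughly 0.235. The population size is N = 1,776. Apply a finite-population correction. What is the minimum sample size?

289

For a proportion with margin E = 0.04 at 92% confidence, z = 1.751.
n = p̂(1−p̂)(z/E)² = 0.235 × 0.765 × (1.751/0.04)² = 344.49 — call this n₀.
Finite-population correction with N = 1,776: n = n₀ / (1 + (n₀−1)/N) = 344.49 / 1.193 = 288.76
Round up: n = 289.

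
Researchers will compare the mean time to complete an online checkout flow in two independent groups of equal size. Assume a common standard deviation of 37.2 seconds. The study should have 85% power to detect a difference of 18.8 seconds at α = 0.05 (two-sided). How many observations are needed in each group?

71 per group

For two equal groups, n per group = 2·((z_{α/2} + z_β)·σ/δ)².
z_{α/2} = 1.960; z_β = 1.036 (power 85%).
n = 2 × (2.996 × 37.2 / 18.8)² = 2 × 35.14 = 70.28
Round up: n = 71 per group.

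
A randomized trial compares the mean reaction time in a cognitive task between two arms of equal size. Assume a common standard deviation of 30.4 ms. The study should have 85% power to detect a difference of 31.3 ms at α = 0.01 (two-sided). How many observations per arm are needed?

25 per group

For two equal groups, n per group = 2·((z_{α/2} + z_β)·σ/δ)².
z_{α/2} = 2.576; z_β = 1.036 (power 85%).
n = 2 × (3.612 × 30.4 / 31.3)² = 2 × 12.31 = 24.62
Round up: n = 25 per group.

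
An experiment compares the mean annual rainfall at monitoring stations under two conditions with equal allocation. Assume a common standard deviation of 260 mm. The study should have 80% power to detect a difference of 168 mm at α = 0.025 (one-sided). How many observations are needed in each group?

For two equal groups, n per group = 2·((z_α + z_β)·σ/δ)².
z_α = 1.960; z_β = 0.842 (power 80%).
n = 2 × (2.802 × 260 / 168)² = 2 × 18.80 = 37.60
Round up: n = 38 per group.

38 per group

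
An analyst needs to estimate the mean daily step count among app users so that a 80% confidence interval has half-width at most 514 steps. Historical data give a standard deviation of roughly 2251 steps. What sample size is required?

For a mean, the margin of error is E = z·σ/√n, so n = (zσ/E)².
At 80% confidence, z = 1.282.
n = (1.282 × 2251 / 514)² = 31.52
Round up: n = 32.

n = 32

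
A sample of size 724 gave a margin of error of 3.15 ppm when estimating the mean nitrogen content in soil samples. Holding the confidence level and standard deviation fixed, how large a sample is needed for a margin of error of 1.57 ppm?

2915

Margin of error scales as 1/√n, so n₂ = n₁·(E₁/E₂)².
n₂ = 724 × (3.15/1.57)² = 724 × 4.026 = 2914.82
Round up: n₂ = 2915.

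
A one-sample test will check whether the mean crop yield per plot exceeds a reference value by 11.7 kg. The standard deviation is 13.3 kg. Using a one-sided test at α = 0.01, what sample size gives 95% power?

For a one-sample z-test, n = ((z_α + z_β)·σ/δ)².
z_α = 2.326 (one-sided α = 0.01); z_β = 1.645 (power 95% → β = 0.05).
n = (3.971 × 13.3 / 11.7)² = 20.38
Round up: n = 21.

21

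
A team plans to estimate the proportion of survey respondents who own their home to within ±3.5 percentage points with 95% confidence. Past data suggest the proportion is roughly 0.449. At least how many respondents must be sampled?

For a proportion with margin E = 0.035 at 95% confidence, z = 1.960.
n = p̂(1−p̂)(z/E)² = 0.449 × 0.551 × (1.960/0.035)² = 775.84
Round up: n = 776.

776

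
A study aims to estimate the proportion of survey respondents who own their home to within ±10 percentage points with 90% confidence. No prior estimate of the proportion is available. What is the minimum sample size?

68

For a proportion with margin E = 0.1 at 90% confidence, z = 1.645.
With no prior estimate, use p = 0.5, which maximizes p(1−p) at 0.25.
n = 0.25 × (z/E)² = 0.25 × (1.645/0.1)² = 67.65
Round up: n = 68.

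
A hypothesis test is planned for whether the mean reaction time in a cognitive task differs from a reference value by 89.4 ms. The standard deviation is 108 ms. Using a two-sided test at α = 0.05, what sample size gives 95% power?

For a one-sample z-test, n = ((z_{α/2} + z_β)·σ/δ)².
z_{α/2} = 1.960 (two-sided α = 0.05); z_β = 1.645 (power 95% → β = 0.05).
n = (3.605 × 108 / 89.4)² = 18.97
Round up: n = 19.

19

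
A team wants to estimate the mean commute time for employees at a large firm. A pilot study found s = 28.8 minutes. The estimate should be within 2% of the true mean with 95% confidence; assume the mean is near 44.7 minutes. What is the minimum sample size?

For a mean, the margin of error is E = z·σ/√n, so n = (zσ/E)².
At 95% confidence, z = 1.960.
E = 2% of 44.7 = 0.894 minutes.
n = (1.960 × 28.8 / 0.894)² = 3986.78
Round up: n = 3987.

3987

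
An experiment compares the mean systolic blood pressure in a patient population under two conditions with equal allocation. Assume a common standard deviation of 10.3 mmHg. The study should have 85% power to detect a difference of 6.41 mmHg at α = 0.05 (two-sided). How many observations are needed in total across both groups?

94 total

For two equal groups, n per group = 2·((z_{α/2} + z_β)·σ/δ)².
z_{α/2} = 1.960; z_β = 1.036 (power 85%).
n = 2 × (2.996 × 10.3 / 6.41)² = 2 × 23.18 = 46.36
Round up: n = 47 per group.
Total across both groups: 2 × 47 = 94.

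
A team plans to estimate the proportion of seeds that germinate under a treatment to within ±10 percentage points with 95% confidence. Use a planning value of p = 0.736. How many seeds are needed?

For a proportion with margin E = 0.1 at 95% confidence, z = 1.960.
n = p̂(1−p̂)(z/E)² = 0.736 × 0.264 × (1.960/0.1)² = 74.64
Round up: n = 75.

75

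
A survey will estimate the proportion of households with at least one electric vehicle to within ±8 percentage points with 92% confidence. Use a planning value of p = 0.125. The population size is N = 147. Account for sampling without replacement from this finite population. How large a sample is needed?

For a proportion with margin E = 0.08 at 92% confidence, z = 1.751.
n = p̂(1−p̂)(z/E)² = 0.125 × 0.875 × (1.751/0.08)² = 52.40 — call this n₀.
Finite-population correction with N = 147: n = n₀ / (1 + (n₀−1)/N) = 52.40 / 1.35 = 38.81
Round up: n = 39.

n = 39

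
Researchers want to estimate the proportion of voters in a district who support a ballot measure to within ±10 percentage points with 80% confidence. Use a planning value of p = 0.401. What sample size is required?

For a proportion with margin E = 0.1 at 80% confidence, z = 1.282.
n = p̂(1−p̂)(z/E)² = 0.401 × 0.599 × (1.282/0.1)² = 39.48
Round up: n = 40.

40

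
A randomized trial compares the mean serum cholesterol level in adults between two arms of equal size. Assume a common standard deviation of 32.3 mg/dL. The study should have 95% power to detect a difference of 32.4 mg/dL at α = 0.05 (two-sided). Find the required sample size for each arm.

For two equal groups, n per group = 2·((z_{α/2} + z_β)·σ/δ)².
z_{α/2} = 1.960; z_β = 1.645 (power 95%).
n = 2 × (3.605 × 32.3 / 32.4)² = 2 × 12.92 = 25.84
Round up: n = 26 per group.

26 per group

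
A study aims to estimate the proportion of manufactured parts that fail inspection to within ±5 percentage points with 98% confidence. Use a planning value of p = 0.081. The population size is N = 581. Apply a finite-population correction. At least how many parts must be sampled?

For a proportion with margin E = 0.05 at 98% confidence, z = 2.326.
n = p̂(1−p̂)(z/E)² = 0.081 × 0.919 × (2.326/0.05)² = 161.09 — call this n₀.
Finite-population correction with N = 581: n = n₀ / (1 + (n₀−1)/N) = 161.09 / 1.276 = 126.25
Round up: n = 127.

127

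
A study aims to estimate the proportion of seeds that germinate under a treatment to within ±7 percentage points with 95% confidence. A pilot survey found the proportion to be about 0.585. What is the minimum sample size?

n = 191

For a proportion with margin E = 0.07 at 95% confidence, z = 1.960.
n = p̂(1−p̂)(z/E)² = 0.585 × 0.415 × (1.960/0.07)² = 190.34
Round up: n = 191.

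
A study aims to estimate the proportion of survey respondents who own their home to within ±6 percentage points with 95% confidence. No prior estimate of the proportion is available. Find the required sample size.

n = 267

For a proportion with margin E = 0.06 at 95% confidence, z = 1.960.
With no prior estimate, use p = 0.5, which maximizes p(1−p) at 0.25.
n = 0.25 × (z/E)² = 0.25 × (1.960/0.06)² = 266.78
Round up: n = 267.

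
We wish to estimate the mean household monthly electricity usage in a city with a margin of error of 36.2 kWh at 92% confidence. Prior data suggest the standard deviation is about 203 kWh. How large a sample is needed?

n = 97

For a mean, the margin of error is E = z·σ/√n, so n = (zσ/E)².
At 92% confidence, z = 1.751.
n = (1.751 × 203 / 36.2)² = 96.42
Round up: n = 97.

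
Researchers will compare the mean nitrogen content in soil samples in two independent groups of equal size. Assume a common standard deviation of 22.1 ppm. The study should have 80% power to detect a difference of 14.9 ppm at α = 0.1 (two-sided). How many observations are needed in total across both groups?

For two equal groups, n per group = 2·((z_{α/2} + z_β)·σ/δ)².
z_{α/2} = 1.645; z_β = 0.842 (power 80%).
n = 2 × (2.487 × 22.1 / 14.9)² = 2 × 13.61 = 27.22
Round up: n = 28 per group.
Total across both groups: 2 × 28 = 56.

56 total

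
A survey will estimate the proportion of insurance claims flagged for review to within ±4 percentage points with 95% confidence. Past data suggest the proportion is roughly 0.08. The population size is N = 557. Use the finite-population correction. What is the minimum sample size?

135

For a proportion with margin E = 0.04 at 95% confidence, z = 1.960.
n = p̂(1−p̂)(z/E)² = 0.08 × 0.92 × (1.960/0.04)² = 176.71 — call this n₀.
Finite-population correction with N = 557: n = n₀ / (1 + (n₀−1)/N) = 176.71 / 1.315 = 134.38
Round up: n = 135.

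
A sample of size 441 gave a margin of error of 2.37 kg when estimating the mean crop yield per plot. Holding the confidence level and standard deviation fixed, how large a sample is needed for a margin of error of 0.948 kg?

2757

Margin of error scales as 1/√n, so n₂ = n₁·(E₁/E₂)².
n₂ = 441 × (2.37/0.948)² = 441 × 6.25 = 2756.25
Round up: n₂ = 2757.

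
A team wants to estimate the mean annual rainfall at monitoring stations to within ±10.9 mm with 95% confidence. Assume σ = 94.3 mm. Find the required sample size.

For a mean, the margin of error is E = z·σ/√n, so n = (zσ/E)².
At 95% confidence, z = 1.960.
n = (1.960 × 94.3 / 10.9)² = 287.53
Round up: n = 288.

288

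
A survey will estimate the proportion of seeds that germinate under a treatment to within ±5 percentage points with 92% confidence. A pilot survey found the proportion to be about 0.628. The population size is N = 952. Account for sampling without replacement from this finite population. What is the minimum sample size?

For a proportion with margin E = 0.05 at 92% confidence, z = 1.751.
n = p̂(1−p̂)(z/E)² = 0.628 × 0.372 × (1.751/0.05)² = 286.51 — call this n₀.
Finite-population correction with N = 952: n = n₀ / (1 + (n₀−1)/N) = 286.51 / 1.3 = 220.39
Round up: n = 221.

221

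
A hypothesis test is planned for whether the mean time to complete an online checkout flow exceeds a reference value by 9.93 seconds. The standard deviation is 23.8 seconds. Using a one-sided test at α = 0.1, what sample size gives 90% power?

For a one-sample z-test, n = ((z_α + z_β)·σ/δ)².
z_α = 1.282 (one-sided α = 0.1); z_β = 1.282 (power 90% → β = 0.1).
n = (2.564 × 23.8 / 9.93)² = 37.77
Round up: n = 38.

n = 38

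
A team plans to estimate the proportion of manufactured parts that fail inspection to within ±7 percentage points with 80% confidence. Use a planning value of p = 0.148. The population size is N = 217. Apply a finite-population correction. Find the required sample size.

36

For a proportion with margin E = 0.07 at 80% confidence, z = 1.282.
n = p̂(1−p̂)(z/E)² = 0.148 × 0.852 × (1.282/0.07)² = 42.29 — call this n₀.
Finite-population correction with N = 217: n = n₀ / (1 + (n₀−1)/N) = 42.29 / 1.19 = 35.54
Round up: n = 36.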